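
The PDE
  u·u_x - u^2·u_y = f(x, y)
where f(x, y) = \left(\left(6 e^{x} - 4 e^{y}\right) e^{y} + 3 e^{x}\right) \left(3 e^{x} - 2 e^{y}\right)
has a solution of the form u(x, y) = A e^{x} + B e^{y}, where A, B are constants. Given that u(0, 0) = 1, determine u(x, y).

Substitute the ansatz u = A e^{x} + B e^{y} into the left-hand side.
Derivatives of the ansatz:
  u_x = A e^{x}
  u_y = B e^{y}
Term by term:
  u·u_x = A^{2} e^{2 x} + A B e^{x} e^{y}
  -u^2·u_y = - A^{2} B e^{2 x} e^{y} - 2 A B^{2} e^{x} e^{2 y} - B^{3} e^{3 y}
So the left-hand side equals
  - A^{2} B e^{2 x} e^{y} + A^{2} e^{2 x} - 2 A B^{2} e^{x} e^{2 y} + A B e^{x} e^{y} - B^{3} e^{3 y}
This must equal f(x, y) identically; expanded, f = 18 e^{2 x} e^{y} + 9 e^{2 x} - 24 e^{x} e^{2 y} - 6 e^{x} e^{y} + 8 e^{3 y}.
Matching coefficients of the independent functions:
  [e^{x} e^{y}]:  A B = -6
  [e^{x} e^{2 y}]:  - 2 A B^{2} = -24
  [e^{2 x} e^{y}]:  - A^{2} B = 18
  [e^{2 x}]:  A^{2} = 9
  [e^{3 y}]:  - B^{3} = 8
Solving: A = 3, B = -2.
Check against the point condition:
  u(0, 0) = 1  ⟹  A + B = 1  ✓
Hence u(x, y) = 3 e^{x} - 2 e^{y}.

Answer: u(x, y) = 3 e^{x} - 2 e^{y}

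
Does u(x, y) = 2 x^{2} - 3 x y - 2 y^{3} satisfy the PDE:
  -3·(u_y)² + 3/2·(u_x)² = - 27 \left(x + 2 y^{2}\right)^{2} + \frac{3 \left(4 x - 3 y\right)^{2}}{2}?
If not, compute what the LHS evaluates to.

Evaluate each term of the left-hand side for u = 2 x^{2} - 3 x y - 2 y^{3}.
Derivatives:
  u_y = - 3 x - 6 y^{2}
  u_x = 4 x - 3 y
Terms:
  -3·(u_y)² = - 27 \left(x + 2 y^{2}\right)^{2}
  3/2·(u_x)² = \frac{3 \left(4 x - 3 y\right)^{2}}{2}
Sum: LHS = - 27 \left(x + 2 y^{2}\right)^{2} + \frac{3 \left(4 x - 3 y\right)^{2}}{2}
This is exactly the given right-hand side, so u is a solution.

Answer: Yes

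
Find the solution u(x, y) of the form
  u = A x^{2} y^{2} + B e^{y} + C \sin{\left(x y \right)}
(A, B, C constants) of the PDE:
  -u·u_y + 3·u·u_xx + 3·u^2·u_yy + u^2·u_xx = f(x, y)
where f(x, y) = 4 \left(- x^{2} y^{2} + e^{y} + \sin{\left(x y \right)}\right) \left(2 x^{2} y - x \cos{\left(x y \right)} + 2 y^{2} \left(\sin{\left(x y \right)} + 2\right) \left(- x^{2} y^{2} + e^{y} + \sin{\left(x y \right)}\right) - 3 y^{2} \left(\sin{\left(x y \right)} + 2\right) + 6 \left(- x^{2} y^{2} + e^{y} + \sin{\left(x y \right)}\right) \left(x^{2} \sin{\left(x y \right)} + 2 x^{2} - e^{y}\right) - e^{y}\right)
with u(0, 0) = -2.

Answer: u(x, y) = 2 x^{2} y^{2} - 2 e^{y} - 2 \sin{\left(x y \right)}

Derivation:
Substitute the ansatz u = A x^{2} y^{2} + B e^{y} + C \sin{\left(x y \right)} into the left-hand side.
Derivatives of the ansatz:
  u_y = 2 A x^{2} y + B e^{y} + C x \cos{\left(x y \right)}
  u_xx = 2 A y^{2} - C y^{2} \sin{\left(x y \right)}
  u_yy = 2 A x^{2} + B e^{y} - C x^{2} \sin{\left(x y \right)}
Term by term:
  -u·u_y = - 2 A^{2} x^{4} y^{3} - A B x^{2} y^{2} e^{y} - 2 A B x^{2} y e^{y} - A C x^{3} y^{2} \cos{\left(x y \right)} - 2 A C x^{2} y \sin{\left(x y \right)} - B^{2} e^{2 y} - B C x e^{y} \cos{\left(x y \right)} - B C e^{y} \sin{\left(x y \right)} - C^{2} x \sin{\left(x y \right)} \cos{\left(x y \right)}
  3·u·u_xx = 6 A^{2} x^{2} y^{4} + 6 A B y^{2} e^{y} - 3 A C x^{2} y^{4} \sin{\left(x y \right)} + 6 A C y^{2} \sin{\left(x y \right)} - 3 B C y^{2} e^{y} \sin{\left(x y \right)} - 3 C^{2} y^{2} \sin^{2}{\left(x y \right)}
  3·u^2·u_yy = 6 A^{3} x^{6} y^{4} + 3 A^{2} B x^{4} y^{4} e^{y} + 12 A^{2} B x^{4} y^{2} e^{y} - 3 A^{2} C x^{6} y^{4} \sin{\left(x y \right)} + 12 A^{2} C x^{4} y^{2} \sin{\left(x y \right)} + 6 A B^{2} x^{2} y^{2} e^{2 y} + 6 A B^{2} x^{2} e^{2 y} - 6 A B C x^{4} y^{2} e^{y} \sin{\left(x y \right)} + 6 A B C x^{2} y^{2} e^{y} \sin{\left(x y \right)} + 12 A B C x^{2} e^{y} \sin{\left(x y \right)} - 6 A C^{2} x^{4} y^{2} \sin^{2}{\left(x y \right)} + 6 A C^{2} x^{2} \sin^{2}{\left(x y \right)} + 3 B^{3} e^{3 y} - 3 B^{2} C x^{2} e^{2 y} \sin{\left(x y \right)} + 6 B^{2} C e^{2 y} \sin{\left(x y \right)} - 6 B C^{2} x^{2} e^{y} \sin^{2}{\left(x y \right)} + 3 B C^{2} e^{y} \sin^{2}{\left(x y \right)} - 3 C^{3} x^{2} \sin^{3}{\left(x y \right)}
  u^2·u_xx = 2 A^{3} x^{4} y^{6} + 4 A^{2} B x^{2} y^{4} e^{y} - A^{2} C x^{4} y^{6} \sin{\left(x y \right)} + 4 A^{2} C x^{2} y^{4} \sin{\left(x y \right)} + 2 A B^{2} y^{2} e^{2 y} - 2 A B C x^{2} y^{4} e^{y} \sin{\left(x y \right)} + 4 A B C y^{2} e^{y} \sin{\left(x y \right)} - 2 A C^{2} x^{2} y^{4} \sin^{2}{\left(x y \right)} + 2 A C^{2} y^{2} \sin^{2}{\left(x y \right)} - B^{2} C y^{2} e^{2 y} \sin{\left(x y \right)} - 2 B C^{2} y^{2} e^{y} \sin^{2}{\left(x y \right)} - C^{3} y^{2} \sin^{3}{\left(x y \right)}
Sum these and collect like terms in the independent variables.
This must equal f(x, y) identically; expanded, f = 24 x^{6} y^{4} \sin{\left(x y \right)} + 48 x^{6} y^{4} + 8 x^{4} y^{6} \sin{\left(x y \right)} + 16 x^{4} y^{6} - 24 x^{4} y^{4} e^{y} - 8 x^{4} y^{3} - 48 x^{4} y^{2} e^{y} \sin{\left(x y \right)} - 96 x^{4} y^{2} e^{y} - 48 x^{4} y^{2} \sin^{2}{\left(x y \right)} - 96 x^{4} y^{2} \sin{\left(x y \right)} + 4 x^{3} y^{2} \cos{\left(x y \right)} - 16 x^{2} y^{4} e^{y} \sin{\left(x y \right)} - 32 x^{2} y^{4} e^{y} - 16 x^{2} y^{4} \sin^{2}{\left(x y \right)} - 20 x^{2} y^{4} \sin{\left(x y \right)} + 24 x^{2} y^{4} + 48 x^{2} y^{2} e^{2 y} + 48 x^{2} y^{2} e^{y} \sin{\left(x y \right)} + 4 x^{2} y^{2} e^{y} + 8 x^{2} y e^{y} + 8 x^{2} y \sin{\left(x y \right)} + 24 x^{2} e^{2 y} \sin{\left(x y \right)} + 48 x^{2} e^{2 y} + 48 x^{2} e^{y} \sin^{2}{\left(x y \right)} + 96 x^{2} e^{y} \sin{\left(x y \right)} + 24 x^{2} \sin^{3}{\left(x y \right)} + 48 x^{2} \sin^{2}{\left(x y \right)} - 4 x e^{y} \cos{\left(x y \right)} - 4 x \sin{\left(x y \right)} \cos{\left(x y \right)} + 8 y^{2} e^{2 y} \sin{\left(x y \right)} + 16 y^{2} e^{2 y} + 16 y^{2} e^{y} \sin^{2}{\left(x y \right)} + 20 y^{2} e^{y} \sin{\left(x y \right)} - 24 y^{2} e^{y} + 8 y^{2} \sin^{3}{\left(x y \right)} + 4 y^{2} \sin^{2}{\left(x y \right)} - 24 y^{2} \sin{\left(x y \right)} - 24 e^{3 y} - 48 e^{2 y} \sin{\left(x y \right)} - 4 e^{2 y} - 24 e^{y} \sin^{2}{\left(x y \right)} - 4 e^{y} \sin{\left(x y \right)}.
Matching coefficients of the independent functions:
(each divided by its leading coefficient; functions giving the same equation are listed together)
  [x^{2} y^{4}, x^{4} y^{3}]:  A^{2} - 4 = 0
  [x^{2} e^{2 y}, y^{2} e^{2 y}, x^{2} y^{2} e^{2 y}]:  A B^{2} - 8 = 0
  [x^{2} \sin^{2}{\left(x y \right)}, x^{2} y^{4} \sin^{2}{\left(x y \right)}, x^{4} y^{2} \sin^{2}{\left(x y \right)}]:  A C^{2} - 8 = 0
  [x^{2} \sin^{3}{\left(x y \right)}, y^{2} \sin^{3}{\left(x y \right)}]:  C^{3} + 8 = 0
  [x^{4} y^{6}, x^{6} y^{4}]:  A^{3} - 8 = 0
  [y^{2} e^{y}, x^{2} y e^{y}, x^{2} y^{2} e^{y}]:  A B + 4 = 0
  [y^{2} \sin{\left(x y \right)}, x^{2} y \sin{\left(x y \right)}, x^{3} y^{2} \cos{\left(x y \right)}]:  A C + 4 = 0
  [y^{2} \sin^{2}{\left(x y \right)}]:  A C^{2} - \frac{3 C^{2}}{2} - 2 = 0
  [e^{y} \sin{\left(x y \right)}, x e^{y} \cos{\left(x y \right)}]:  B C - 4 = 0
  [e^{y} \sin^{2}{\left(x y \right)}, x^{2} e^{y} \sin^{2}{\left(x y \right)}, y^{2} e^{y} \sin^{2}{\left(x y \right)}]:  B C^{2} + 8 = 0
  [e^{2 y} \sin{\left(x y \right)}, x^{2} e^{2 y} \sin{\left(x y \right)}, y^{2} e^{2 y} \sin{\left(x y \right)}]:  B^{2} C + 8 = 0
  [x \sin{\left(x y \right)} \cos{\left(x y \right)}]:  C^{2} - 4 = 0
  [x^{2} y^{4} e^{y}, x^{4} y^{2} e^{y}, x^{4} y^{4} e^{y}]:  A^{2} B + 8 = 0
  [x^{2} y^{4} \sin{\left(x y \right)}]:  A^{2} C - \frac{3 A C}{4} + 5 = 0
  [x^{2} e^{y} \sin{\left(x y \right)}, x^{2} y^{2} e^{y} \sin{\left(x y \right)}, x^{2} y^{4} e^{y} \sin{\left(x y \right)}, …]:  A B C - 8 = 0
  [x^{4} y^{2} \sin{\left(x y \right)}, x^{4} y^{6} \sin{\left(x y \right)}, x^{6} y^{4} \sin{\left(x y \right)}]:  A^{2} C + 8 = 0
  [y^{2} e^{y} \sin{\left(x y \right)}]:  A B C - \frac{3 B C}{4} - 5 = 0
  [e^{2 y}]:  B^{2} - 4 = 0
  [e^{3 y}]:  B^{3} + 8 = 0
Solving: A = 2, B = -2, C = -2.
Check against the point condition:
  u(0, 0) = -2  ⟹  B = -2  ✓
Hence u(x, y) = 2 x^{2} y^{2} - 2 e^{y} - 2 \sin{\left(x y \right)}.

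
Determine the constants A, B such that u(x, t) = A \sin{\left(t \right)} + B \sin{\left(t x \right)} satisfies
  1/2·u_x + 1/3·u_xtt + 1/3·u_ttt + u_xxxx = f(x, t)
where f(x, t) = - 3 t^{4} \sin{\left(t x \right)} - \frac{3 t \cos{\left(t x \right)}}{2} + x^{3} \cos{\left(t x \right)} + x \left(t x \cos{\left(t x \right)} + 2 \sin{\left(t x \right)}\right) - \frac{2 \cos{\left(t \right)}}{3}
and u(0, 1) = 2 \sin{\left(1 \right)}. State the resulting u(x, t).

Substitute the ansatz u = A \sin{\left(t \right)} + B \sin{\left(t x \right)} into the left-hand side.
Derivatives of the ansatz:
  u_x = B t \cos{\left(t x \right)}
  u_xtt = - B t x^{2} \cos{\left(t x \right)} - 2 B x \sin{\left(t x \right)}
  u_ttt = - A \cos{\left(t \right)} - B x^{3} \cos{\left(t x \right)}
  u_xxxx = B t^{4} \sin{\left(t x \right)}
Term by term:
  1/2·u_x = \frac{B t \cos{\left(t x \right)}}{2}
  1/3·u_xtt = - \frac{B t x^{2} \cos{\left(t x \right)}}{3} - \frac{2 B x \sin{\left(t x \right)}}{3}
  1/3·u_ttt = - \frac{A \cos{\left(t \right)}}{3} - \frac{B x^{3} \cos{\left(t x \right)}}{3}
  u_xxxx = B t^{4} \sin{\left(t x \right)}
So the left-hand side equals
  - \frac{A \cos{\left(t \right)}}{3} + B t^{4} \sin{\left(t x \right)} - \frac{B t x^{2} \cos{\left(t x \right)}}{3} + \frac{B t \cos{\left(t x \right)}}{2} - \frac{B x^{3} \cos{\left(t x \right)}}{3} - \frac{2 B x \sin{\left(t x \right)}}{3}
This must equal f(x, t) identically; expanded, f = - 3 t^{4} \sin{\left(t x \right)} + t x^{2} \cos{\left(t x \right)} - \frac{3 t \cos{\left(t x \right)}}{2} + x^{3} \cos{\left(t x \right)} + 2 x \sin{\left(t x \right)} - \frac{2 \cos{\left(t \right)}}{3}.
Matching coefficients of the independent functions:
  [t \cos{\left(t x \right)}]:  \frac{B}{2} = - \frac{3}{2}
  [t^{4} \sin{\left(t x \right)}]:  B = -3
  [x \sin{\left(t x \right)}]:  - \frac{2 B}{3} = 2
  [x^{3} \cos{\left(t x \right)}, t x^{2} \cos{\left(t x \right)}]:  - \frac{B}{3} = 1
  [\cos{\left(t \right)}]:  - \frac{A}{3} = - \frac{2}{3}
Solving: A = 2, B = -3.
Check against the point condition:
  u(0, 1) = 2 \sin{\left(1 \right)}  ⟹  A \sin{\left(1 \right)} = 2 \sin{\left(1 \right)}  ✓
Hence u(x, t) = 2 \sin{\left(t \right)} - 3 \sin{\left(t x \right)}.

Answer: u(x, t) = 2 \sin{\left(t \right)} - 3 \sin{\left(t x \right)}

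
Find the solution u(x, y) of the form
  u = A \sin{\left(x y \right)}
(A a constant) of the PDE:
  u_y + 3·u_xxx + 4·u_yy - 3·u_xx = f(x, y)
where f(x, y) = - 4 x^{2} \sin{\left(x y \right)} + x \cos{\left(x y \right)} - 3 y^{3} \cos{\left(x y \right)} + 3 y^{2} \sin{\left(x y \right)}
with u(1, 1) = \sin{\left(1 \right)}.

Substitute the ansatz u = A \sin{\left(x y \right)} into the left-hand side.
Derivatives of the ansatz:
  u_y = A x \cos{\left(x y \right)}
  u_xxx = - A y^{3} \cos{\left(x y \right)}
  u_yy = - A x^{2} \sin{\left(x y \right)}
  u_xx = - A y^{2} \sin{\left(x y \right)}
Term by term:
  u_y = A x \cos{\left(x y \right)}
  3·u_xxx = - 3 A y^{3} \cos{\left(x y \right)}
  4·u_yy = - 4 A x^{2} \sin{\left(x y \right)}
  -3·u_xx = 3 A y^{2} \sin{\left(x y \right)}
So the left-hand side equals
  - 4 A x^{2} \sin{\left(x y \right)} + A x \cos{\left(x y \right)} - 3 A y^{3} \cos{\left(x y \right)} + 3 A y^{2} \sin{\left(x y \right)}
This must equal f(x, y) = - 4 x^{2} \sin{\left(x y \right)} + x \cos{\left(x y \right)} - 3 y^{3} \cos{\left(x y \right)} + 3 y^{2} \sin{\left(x y \right)} identically.
Matching coefficients of the independent functions:
  [x \cos{\left(x y \right)}]:  A = 1
  [x^{2} \sin{\left(x y \right)}]:  - 4 A = -4
  [y^{2} \sin{\left(x y \right)}]:  3 A = 3
  [y^{3} \cos{\left(x y \right)}]:  - 3 A = -3
Solving: A = 1.
Check against the point condition:
  u(1, 1) = \sin{\left(1 \right)}  ⟹  A \sin{\left(1 \right)} = \sin{\left(1 \right)}  ✓
Hence u(x, y) = \sin{\left(x y \right)}.

Answer: u(x, y) = \sin{\left(x y \right)}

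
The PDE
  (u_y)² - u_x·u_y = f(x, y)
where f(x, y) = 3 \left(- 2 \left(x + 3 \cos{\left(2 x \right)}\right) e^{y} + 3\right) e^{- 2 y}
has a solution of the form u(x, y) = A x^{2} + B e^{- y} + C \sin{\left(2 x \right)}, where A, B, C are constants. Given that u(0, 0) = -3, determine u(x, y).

Substitute the ansatz u = A x^{2} + B e^{- y} + C \sin{\left(2 x \right)} into the left-hand side.
Derivatives of the ansatz:
  u_y = - B e^{- y}
  u_x = 2 A x + 2 C \cos{\left(2 x \right)}
Term by term:
  (u_y)² = B^{2} e^{- 2 y}
  -u_x·u_y = 2 A B x e^{- y} + 2 B C e^{- y} \cos{\left(2 x \right)}
So the left-hand side equals
  2 A B x e^{- y} + B^{2} e^{- 2 y} + 2 B C e^{- y} \cos{\left(2 x \right)}
This must equal f(x, y) identically; expanded, f = - 6 x e^{- y} - 18 e^{- y} \cos{\left(2 x \right)} + 9 e^{- 2 y}.
Matching coefficients of the independent functions:
  [x e^{- y}]:  2 A B = -6
  [e^{- y} \cos{\left(2 x \right)}]:  2 B C = -18
  [e^{- 2 y}]:  B^{2} = 9
These equations allow (A, B, C) = (-1, 3, -3) or (1, -3, 3).
Impose the point condition(s):
  u(0, 0) = -3  ⟹  B = -3
Only A = 1, B = -3, C = 3 satisfies everything.
Hence u(x, y) = x^{2} + 3 \sin{\left(2 x \right)} - 3 e^{- y}.

Answer: u(x, y) = x^{2} + 3 \sin{\left(2 x \right)} - 3 e^{- y}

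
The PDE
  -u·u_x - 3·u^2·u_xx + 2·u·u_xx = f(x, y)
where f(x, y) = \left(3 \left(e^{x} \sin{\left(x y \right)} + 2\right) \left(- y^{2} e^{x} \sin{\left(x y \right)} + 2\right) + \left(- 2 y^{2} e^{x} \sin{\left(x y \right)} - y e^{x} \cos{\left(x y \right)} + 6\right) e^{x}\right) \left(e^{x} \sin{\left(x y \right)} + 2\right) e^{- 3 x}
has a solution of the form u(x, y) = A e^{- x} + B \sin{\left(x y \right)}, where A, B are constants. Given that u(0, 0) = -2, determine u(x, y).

Substitute the ansatz u = A e^{- x} + B \sin{\left(x y \right)} into the left-hand side.
Derivatives of the ansatz:
  u_x = - A e^{- x} + B y \cos{\left(x y \right)}
  u_xx = A e^{- x} - B y^{2} \sin{\left(x y \right)}
Term by term:
  -u·u_x = A^{2} e^{- 2 x} - A B y e^{- x} \cos{\left(x y \right)} + A B e^{- x} \sin{\left(x y \right)} - B^{2} y \sin{\left(x y \right)} \cos{\left(x y \right)}
  -3·u^2·u_xx = - 3 A^{3} e^{- 3 x} + 3 A^{2} B y^{2} e^{- 2 x} \sin{\left(x y \right)} - 6 A^{2} B e^{- 2 x} \sin{\left(x y \right)} + 6 A B^{2} y^{2} e^{- x} \sin^{2}{\left(x y \right)} - 3 A B^{2} e^{- x} \sin^{2}{\left(x y \right)} + 3 B^{3} y^{2} \sin^{3}{\left(x y \right)}
  2·u·u_xx = 2 A^{2} e^{- 2 x} - 2 A B y^{2} e^{- x} \sin{\left(x y \right)} + 2 A B e^{- x} \sin{\left(x y \right)} - 2 B^{2} y^{2} \sin^{2}{\left(x y \right)}
So the left-hand side equals
  - 3 A^{3} e^{- 3 x} + 3 A^{2} B y^{2} e^{- 2 x} \sin{\left(x y \right)} - 6 A^{2} B e^{- 2 x} \sin{\left(x y \right)} + 3 A^{2} e^{- 2 x} + 6 A B^{2} y^{2} e^{- x} \sin^{2}{\left(x y \right)} - 3 A B^{2} e^{- x} \sin^{2}{\left(x y \right)} - 2 A B y^{2} e^{- x} \sin{\left(x y \right)} - A B y e^{- x} \cos{\left(x y \right)} + 3 A B e^{- x} \sin{\left(x y \right)} + 3 B^{3} y^{2} \sin^{3}{\left(x y \right)} - 2 B^{2} y^{2} \sin^{2}{\left(x y \right)} - B^{2} y \sin{\left(x y \right)} \cos{\left(x y \right)}
This must equal f(x, y) identically; expanded, f = - 3 y^{2} \sin^{3}{\left(x y \right)} - 2 y^{2} \sin^{2}{\left(x y \right)} - 12 y^{2} e^{- x} \sin^{2}{\left(x y \right)} - 4 y^{2} e^{- x} \sin{\left(x y \right)} - 12 y^{2} e^{- 2 x} \sin{\left(x y \right)} - y \sin{\left(x y \right)} \cos{\left(x y \right)} - 2 y e^{- x} \cos{\left(x y \right)} + 6 e^{- x} \sin^{2}{\left(x y \right)} + 6 e^{- x} \sin{\left(x y \right)} + 24 e^{- 2 x} \sin{\left(x y \right)} + 12 e^{- 2 x} + 24 e^{- 3 x}.
Matching coefficients of the independent functions:
  [y^{2} \sin^{2}{\left(x y \right)}]:  - 2 B^{2} = -2
  [y^{2} \sin^{3}{\left(x y \right)}]:  3 B^{3} = -3
  [e^{- 2 x} \sin{\left(x y \right)}]:  - 6 A^{2} B = 24
  [e^{- x} \sin{\left(x y \right)}]:  3 A B = 6
  [e^{- x} \sin^{2}{\left(x y \right)}]:  - 3 A B^{2} = 6
  [y e^{- x} \cos{\left(x y \right)}]:  - A B = -2
  [y \sin{\left(x y \right)} \cos{\left(x y \right)}]:  - B^{2} = -1
  [y^{2} e^{- 2 x} \sin{\left(x y \right)}]:  3 A^{2} B = -12
  [y^{2} e^{- x} \sin{\left(x y \right)}]:  - 2 A B = -4
  [y^{2} e^{- x} \sin^{2}{\left(x y \right)}]:  6 A B^{2} = -12
  [e^{- 3 x}]:  - 3 A^{3} = 24
  [e^{- 2 x}]:  3 A^{2} = 12
Solving: A = -2, B = -1.
Check against the point condition:
  u(0, 0) = -2  ⟹  A = -2  ✓
Hence u(x, y) = - \sin{\left(x y \right)} - 2 e^{- x}.

Answer: u(x, y) = - \sin{\left(x y \right)} - 2 e^{- x}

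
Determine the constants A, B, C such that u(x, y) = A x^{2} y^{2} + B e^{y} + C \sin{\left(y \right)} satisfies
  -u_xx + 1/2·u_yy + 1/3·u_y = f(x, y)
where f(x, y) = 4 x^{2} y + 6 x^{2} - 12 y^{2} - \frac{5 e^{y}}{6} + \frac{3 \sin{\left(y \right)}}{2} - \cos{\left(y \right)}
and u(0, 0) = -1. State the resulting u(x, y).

Substitute the ansatz u = A x^{2} y^{2} + B e^{y} + C \sin{\left(y \right)} into the left-hand side.
Derivatives of the ansatz:
  u_xx = 2 A y^{2}
  u_yy = 2 A x^{2} + B e^{y} - C \sin{\left(y \right)}
  u_y = 2 A x^{2} y + B e^{y} + C \cos{\left(y \right)}
Term by term:
  -u_xx = - 2 A y^{2}
  1/2·u_yy = A x^{2} + \frac{B e^{y}}{2} - \frac{C \sin{\left(y \right)}}{2}
  1/3·u_y = \frac{2 A x^{2} y}{3} + \frac{B e^{y}}{3} + \frac{C \cos{\left(y \right)}}{3}
So the left-hand side equals
  \frac{2 A x^{2} y}{3} + A x^{2} - 2 A y^{2} + \frac{5 B e^{y}}{6} - \frac{C \sin{\left(y \right)}}{2} + \frac{C \cos{\left(y \right)}}{3}
This must equal f(x, y) = 4 x^{2} y + 6 x^{2} - 12 y^{2} - \frac{5 e^{y}}{6} + \frac{3 \sin{\left(y \right)}}{2} - \cos{\left(y \right)} identically.
Matching coefficients of the independent functions:
  [x^{2}]:  A = 6
  [y^{2}]:  - 2 A = -12
  [x^{2} y]:  \frac{2 A}{3} = 4
  [e^{y}]:  \frac{5 B}{6} = - \frac{5}{6}
  [\sin{\left(y \right)}]:  - \frac{C}{2} = \frac{3}{2}
  [\cos{\left(y \right)}]:  \frac{C}{3} = -1
Solving: A = 6, B = -1, C = -3.
Check against the point condition:
  u(0, 0) = -1  ⟹  B = -1  ✓
Hence u(x, y) = 6 x^{2} y^{2} - e^{y} - 3 \sin{\left(y \right)}.

Answer: u(x, y) = 6 x^{2} y^{2} - e^{y} - 3 \sin{\left(y \right)}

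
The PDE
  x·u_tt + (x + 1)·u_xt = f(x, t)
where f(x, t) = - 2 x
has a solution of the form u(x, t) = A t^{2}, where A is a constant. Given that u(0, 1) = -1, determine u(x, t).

Substitute the ansatz u = A t^{2} into the left-hand side.
Derivatives of the ansatz:
  u_tt = 2 A
  u_xt = 0
Term by term:
  x·u_tt = 2 A x
  (x + 1)·u_xt = 0
So the left-hand side equals
  2 A x
This must equal f(x, t) = - 2 x identically.
Matching coefficients of the independent functions:
  [x]:  2 A = -2
Solving: A = -1.
Check against the point condition:
  u(0, 1) = -1  ⟹  A = -1  ✓
Hence u(x, t) = - t^{2}.

Answer: u(x, t) = - t^{2}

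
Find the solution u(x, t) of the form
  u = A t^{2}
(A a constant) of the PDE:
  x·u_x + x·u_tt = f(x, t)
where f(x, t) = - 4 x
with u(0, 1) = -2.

Substitute the ansatz u = A t^{2} into the left-hand side.
Derivatives of the ansatz:
  u_x = 0
  u_tt = 2 A
Term by term:
  x·u_x = 0
  x·u_tt = 2 A x
So the left-hand side equals
  2 A x
This must equal f(x, t) = - 4 x identically.
Matching coefficients of the independent functions:
  [x]:  2 A = -4
Solving: A = -2.
Check against the point condition:
  u(0, 1) = -2  ⟹  A = -2  ✓
Hence u(x, t) = - 2 t^{2}.

Answer: u(x, t) = - 2 t^{2}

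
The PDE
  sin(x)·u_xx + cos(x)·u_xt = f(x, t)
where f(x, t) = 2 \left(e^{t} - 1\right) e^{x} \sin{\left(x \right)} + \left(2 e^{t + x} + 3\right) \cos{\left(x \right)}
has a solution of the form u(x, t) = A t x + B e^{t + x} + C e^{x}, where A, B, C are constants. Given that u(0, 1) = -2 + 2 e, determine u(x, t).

Substitute the ansatz u = A t x + B e^{t + x} + C e^{x} into the left-hand side.
Derivatives of the ansatz:
  u_xx = B e^{t} e^{x} + C e^{x}
  u_xt = A + B e^{t} e^{x}
Term by term:
  sin(x)·u_xx = B e^{t} e^{x} \sin{\left(x \right)} + C e^{x} \sin{\left(x \right)}
  cos(x)·u_xt = A \cos{\left(x \right)} + B e^{t} e^{x} \cos{\left(x \right)}
So the left-hand side equals
  A \cos{\left(x \right)} + B e^{t} e^{x} \sin{\left(x \right)} + B e^{t} e^{x} \cos{\left(x \right)} + C e^{x} \sin{\left(x \right)}
This must equal f(x, t) identically; expanded, f = 2 e^{t} e^{x} \sin{\left(x \right)} + 2 e^{t} e^{x} \cos{\left(x \right)} - 2 e^{x} \sin{\left(x \right)} + 3 \cos{\left(x \right)}.
Matching coefficients of the independent functions:
  [e^{x} \sin{\left(x \right)}]:  C = -2
  [e^{t} e^{x} \sin{\left(x \right)}, e^{t} e^{x} \cos{\left(x \right)}]:  B = 2
  [\cos{\left(x \right)}]:  A = 3
Solving: A = 3, B = 2, C = -2.
Check against the point condition:
  u(0, 1) = -2 + 2 e  ⟹  e B + C = -2 + 2 e  ✓
Hence u(x, t) = 3 t x - 2 e^{x} + 2 e^{t + x}.

Answer: u(x, t) = 3 t x - 2 e^{x} + 2 e^{t + x}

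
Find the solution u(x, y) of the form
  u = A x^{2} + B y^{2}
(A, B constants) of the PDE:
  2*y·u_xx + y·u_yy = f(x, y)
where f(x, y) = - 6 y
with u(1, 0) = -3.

Substitute the ansatz u = A x^{2} + B y^{2} into the left-hand side.
Derivatives of the ansatz:
  u_xx = 2 A
  u_yy = 2 B
Term by term:
  2*y·u_xx = 4 A y
  y·u_yy = 2 B y
So the left-hand side equals
  4 A y + 2 B y
This must equal f(x, y) = - 6 y identically.
Matching coefficients of the independent functions:
  [y]:  4 A + 2 B = -6
These equations do not fix every constant; impose the point condition(s):
  u(1, 0) = -3  ⟹  A = -3
Solving the combined system: A = -3, B = 3.
Hence u(x, y) = - 3 x^{2} + 3 y^{2}.

Answer: u(x, y) = - 3 x^{2} + 3 y^{2}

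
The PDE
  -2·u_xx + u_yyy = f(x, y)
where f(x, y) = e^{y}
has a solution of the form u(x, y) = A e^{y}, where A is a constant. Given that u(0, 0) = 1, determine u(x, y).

Answer: u(x, y) = e^{y}

Derivation:
Substitute the ansatz u = A e^{y} into the left-hand side.
Derivatives of the ansatz:
  u_xx = 0
  u_yyy = A e^{y}
Term by term:
  -2·u_xx = 0
  u_yyy = A e^{y}
So the left-hand side equals
  A e^{y}
This must equal f(x, y) = e^{y} identically.
Matching coefficients of the independent functions:
  [e^{y}]:  A = 1
Solving: A = 1.
Check against the point condition:
  u(0, 0) = 1  ⟹  A = 1  ✓
Hence u(x, y) = e^{y}.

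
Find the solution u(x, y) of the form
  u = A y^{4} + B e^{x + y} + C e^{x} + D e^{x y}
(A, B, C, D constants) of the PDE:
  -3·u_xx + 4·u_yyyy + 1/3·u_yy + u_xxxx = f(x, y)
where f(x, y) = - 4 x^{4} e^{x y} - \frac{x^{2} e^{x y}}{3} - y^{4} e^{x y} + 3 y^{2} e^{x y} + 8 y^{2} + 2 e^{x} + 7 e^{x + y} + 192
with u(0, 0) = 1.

Substitute the ansatz u = A y^{4} + B e^{x + y} + C e^{x} + D e^{x y} into the left-hand side.
Derivatives of the ansatz:
  u_xx = B e^{x} e^{y} + C e^{x} + D y^{2} e^{x y}
  u_yyyy = 24 A + B e^{x} e^{y} + D x^{4} e^{x y}
  u_yy = 12 A y^{2} + B e^{x} e^{y} + D x^{2} e^{x y}
  u_xxxx = B e^{x} e^{y} + C e^{x} + D y^{4} e^{x y}
Term by term:
  -3·u_xx = - 3 B e^{x} e^{y} - 3 C e^{x} - 3 D y^{2} e^{x y}
  4·u_yyyy = 96 A + 4 B e^{x} e^{y} + 4 D x^{4} e^{x y}
  1/3·u_yy = 4 A y^{2} + \frac{B e^{x} e^{y}}{3} + \frac{D x^{2} e^{x y}}{3}
  u_xxxx = B e^{x} e^{y} + C e^{x} + D y^{4} e^{x y}
So the left-hand side equals
  4 A y^{2} + 96 A + \frac{7 B e^{x} e^{y}}{3} - 2 C e^{x} + 4 D x^{4} e^{x y} + \frac{D x^{2} e^{x y}}{3} + D y^{4} e^{x y} - 3 D y^{2} e^{x y}
This must equal f(x, y) identically; expanded, f = - 4 x^{4} e^{x y} - \frac{x^{2} e^{x y}}{3} - y^{4} e^{x y} + 3 y^{2} e^{x y} + 8 y^{2} + 7 e^{x} e^{y} + 2 e^{x} + 192.
Matching coefficients of the independent functions:
  [constant term]:  96 A = 192
  [y^{2}]:  4 A = 8
  [x^{2} e^{x y}]:  \frac{D}{3} = - \frac{1}{3}
  [x^{4} e^{x y}]:  4 D = -4
  [y^{2} e^{x y}]:  - 3 D = 3
  [y^{4} e^{x y}]:  D = -1
  [e^{x} e^{y}]:  \frac{7 B}{3} = 7
  [e^{x}]:  - 2 C = 2
Solving: A = 2, B = 3, C = -1, D = -1.
Check against the point condition:
  u(0, 0) = 1  ⟹  B + C + D = 1  ✓
Hence u(x, y) = 2 y^{4} - e^{x} - e^{x y} + 3 e^{x + y}.

Answer: u(x, y) = 2 y^{4} - e^{x} - e^{x y} + 3 e^{x + y}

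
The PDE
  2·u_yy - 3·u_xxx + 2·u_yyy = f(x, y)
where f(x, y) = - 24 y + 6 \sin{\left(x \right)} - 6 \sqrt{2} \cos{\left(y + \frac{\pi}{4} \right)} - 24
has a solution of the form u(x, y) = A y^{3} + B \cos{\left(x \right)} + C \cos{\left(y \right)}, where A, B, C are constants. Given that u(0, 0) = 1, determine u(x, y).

Substitute the ansatz u = A y^{3} + B \cos{\left(x \right)} + C \cos{\left(y \right)} into the left-hand side.
Derivatives of the ansatz:
  u_yy = 6 A y - C \cos{\left(y \right)}
  u_xxx = B \sin{\left(x \right)}
  u_yyy = 6 A + C \sin{\left(y \right)}
Term by term:
  2·u_yy = 12 A y - 2 C \cos{\left(y \right)}
  -3·u_xxx = - 3 B \sin{\left(x \right)}
  2·u_yyy = 12 A + 2 C \sin{\left(y \right)}
So the left-hand side equals
  12 A y + 12 A - 3 B \sin{\left(x \right)} + 2 C \sin{\left(y \right)} - 2 C \cos{\left(y \right)}
This must equal f(x, y) identically; expanded, f = - 24 y + 6 \sin{\left(x \right)} + 6 \sin{\left(y \right)} - 6 \cos{\left(y \right)} - 24.
Matching coefficients of the independent functions:
  [constant term, y]:  12 A = -24
  [\sin{\left(x \right)}]:  - 3 B = 6
  [\sin{\left(y \right)}]:  2 C = 6
  [\cos{\left(y \right)}]:  - 2 C = -6
Solving: A = -2, B = -2, C = 3.
Check against the point condition:
  u(0, 0) = 1  ⟹  B + C = 1  ✓
Hence u(x, y) = - 2 y^{3} - 2 \cos{\left(x \right)} + 3 \cos{\left(y \right)}.

Answer: u(x, y) = - 2 y^{3} - 2 \cos{\left(x \right)} + 3 \cos{\left(y \right)}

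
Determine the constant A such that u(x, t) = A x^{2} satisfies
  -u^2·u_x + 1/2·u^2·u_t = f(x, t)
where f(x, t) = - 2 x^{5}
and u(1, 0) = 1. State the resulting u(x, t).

Substitute the ansatz u = A x^{2} into the left-hand side.
Derivatives of the ansatz:
  u_x = 2 A x
  u_t = 0
Term by term:
  -u^2·u_x = - 2 A^{3} x^{5}
  1/2·u^2·u_t = 0
So the left-hand side equals
  - 2 A^{3} x^{5}
This must equal f(x, t) = - 2 x^{5} identically.
Matching coefficients of the independent functions:
  [x^{5}]:  - 2 A^{3} = -2
Solving: A = 1.
Check against the point condition:
  u(1, 0) = 1  ⟹  A = 1  ✓
Hence u(x, t) = x^{2}.

Answer: u(x, t) = x^{2}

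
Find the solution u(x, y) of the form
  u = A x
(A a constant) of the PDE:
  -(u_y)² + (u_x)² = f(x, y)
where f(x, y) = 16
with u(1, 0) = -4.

Substitute the ansatz u = A x into the left-hand side.
Derivatives of the ansatz:
  u_y = 0
  u_x = A
Term by term:
  -(u_y)² = 0
  (u_x)² = A^{2}
So the left-hand side equals
  A^{2}
This must equal f(x, y) = 16 identically.
Matching coefficients of the independent functions:
  [constant term]:  A^{2} = 16
These equations allow (A) = (-4) or (4).
Impose the point condition(s):
  u(1, 0) = -4  ⟹  A = -4
Only A = -4 satisfies everything.
Hence u(x, y) = - 4 x.

Answer: u(x, y) = - 4 x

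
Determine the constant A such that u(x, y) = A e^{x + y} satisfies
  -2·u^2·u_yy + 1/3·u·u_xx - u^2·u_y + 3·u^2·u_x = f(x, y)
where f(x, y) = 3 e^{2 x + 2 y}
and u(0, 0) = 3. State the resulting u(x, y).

Substitute the ansatz u = A e^{x + y} into the left-hand side.
Derivatives of the ansatz:
  u_yy = A e^{x} e^{y}
  u_xx = A e^{x} e^{y}
  u_y = A e^{x} e^{y}
  u_x = A e^{x} e^{y}
Term by term:
  -2·u^2·u_yy = - 2 A^{3} e^{3 x} e^{3 y}
  1/3·u·u_xx = \frac{A^{2} e^{2 x} e^{2 y}}{3}
  -u^2·u_y = - A^{3} e^{3 x} e^{3 y}
  3·u^2·u_x = 3 A^{3} e^{3 x} e^{3 y}
So the left-hand side equals
  \frac{A^{2} e^{2 x} e^{2 y}}{3}
This must equal f(x, y) identically; expanded, f = 3 e^{2 x} e^{2 y}.
Matching coefficients of the independent functions:
  [e^{2 x} e^{2 y}]:  \frac{A^{2}}{3} = 3
These equations allow (A) = (-3) or (3).
Impose the point condition(s):
  u(0, 0) = 3  ⟹  A = 3
Only A = 3 satisfies everything.
Hence u(x, y) = 3 e^{x + y}.

Answer: u(x, y) = 3 e^{x + y}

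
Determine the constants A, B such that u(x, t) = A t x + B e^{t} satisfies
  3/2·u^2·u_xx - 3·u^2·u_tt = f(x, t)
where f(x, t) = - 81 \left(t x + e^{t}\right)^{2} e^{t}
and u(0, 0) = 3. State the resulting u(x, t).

Answer: u(x, t) = 3 t x + 3 e^{t}

Derivation:
Substitute the ansatz u = A t x + B e^{t} into the left-hand side.
Derivatives of the ansatz:
  u_xx = 0
  u_tt = B e^{t}
Term by term:
  3/2·u^2·u_xx = 0
  -3·u^2·u_tt = - 3 A^{2} B t^{2} x^{2} e^{t} - 6 A B^{2} t x e^{2 t} - 3 B^{3} e^{3 t}
So the left-hand side equals
  - 3 A^{2} B t^{2} x^{2} e^{t} - 6 A B^{2} t x e^{2 t} - 3 B^{3} e^{3 t}
This must equal f(x, t) identically; expanded, f = - 81 t^{2} x^{2} e^{t} - 162 t x e^{2 t} - 81 e^{3 t}.
Matching coefficients of the independent functions:
  [t x e^{2 t}]:  - 6 A B^{2} = -162
  [t^{2} x^{2} e^{t}]:  - 3 A^{2} B = -81
  [e^{3 t}]:  - 3 B^{3} = -81
Solving: A = 3, B = 3.
Check against the point condition:
  u(0, 0) = 3  ⟹  B = 3  ✓
Hence u(x, t) = 3 t x + 3 e^{t}.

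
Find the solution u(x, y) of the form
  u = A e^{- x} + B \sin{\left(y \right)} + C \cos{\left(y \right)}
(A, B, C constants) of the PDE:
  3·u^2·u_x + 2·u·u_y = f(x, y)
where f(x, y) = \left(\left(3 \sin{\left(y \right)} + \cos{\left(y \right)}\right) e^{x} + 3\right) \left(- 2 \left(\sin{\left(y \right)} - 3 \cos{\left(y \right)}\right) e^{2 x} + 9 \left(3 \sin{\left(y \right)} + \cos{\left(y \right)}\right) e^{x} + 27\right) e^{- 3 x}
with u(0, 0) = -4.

Answer: u(x, y) = - 3 \sin{\left(y \right)} - \cos{\left(y \right)} - 3 e^{- x}

Derivation:
Substitute the ansatz u = A e^{- x} + B \sin{\left(y \right)} + C \cos{\left(y \right)} into the left-hand side.
Derivatives of the ansatz:
  u_x = - A e^{- x}
  u_y = B \cos{\left(y \right)} - C \sin{\left(y \right)}
Term by term:
  3·u^2·u_x = - 3 A^{3} e^{- 3 x} - 6 A^{2} B e^{- 2 x} \sin{\left(y \right)} - 6 A^{2} C e^{- 2 x} \cos{\left(y \right)} - 3 A B^{2} e^{- x} \sin^{2}{\left(y \right)} - 6 A B C e^{- x} \sin{\left(y \right)} \cos{\left(y \right)} - 3 A C^{2} e^{- x} \cos^{2}{\left(y \right)}
  2·u·u_y = 2 A B e^{- x} \cos{\left(y \right)} - 2 A C e^{- x} \sin{\left(y \right)} + 2 B^{2} \sin{\left(y \right)} \cos{\left(y \right)} - 2 B C \sin^{2}{\left(y \right)} + 2 B C \cos^{2}{\left(y \right)} - 2 C^{2} \sin{\left(y \right)} \cos{\left(y \right)}
So the left-hand side equals
  - 3 A^{3} e^{- 3 x} - 6 A^{2} B e^{- 2 x} \sin{\left(y \right)} - 6 A^{2} C e^{- 2 x} \cos{\left(y \right)} - 3 A B^{2} e^{- x} \sin^{2}{\left(y \right)} - 6 A B C e^{- x} \sin{\left(y \right)} \cos{\left(y \right)} + 2 A B e^{- x} \cos{\left(y \right)} - 3 A C^{2} e^{- x} \cos^{2}{\left(y \right)} - 2 A C e^{- x} \sin{\left(y \right)} + 2 B^{2} \sin{\left(y \right)} \cos{\left(y \right)} - 2 B C \sin^{2}{\left(y \right)} + 2 B C \cos^{2}{\left(y \right)} - 2 C^{2} \sin{\left(y \right)} \cos{\left(y \right)}
This must equal f(x, y) identically; expanded, f = - 6 \sin^{2}{\left(y \right)} + 16 \sin{\left(y \right)} \cos{\left(y \right)} + 6 \cos^{2}{\left(y \right)} + 81 e^{- x} \sin^{2}{\left(y \right)} + 54 e^{- x} \sin{\left(y \right)} \cos{\left(y \right)} - 6 e^{- x} \sin{\left(y \right)} + 9 e^{- x} \cos^{2}{\left(y \right)} + 18 e^{- x} \cos{\left(y \right)} + 162 e^{- 2 x} \sin{\left(y \right)} + 54 e^{- 2 x} \cos{\left(y \right)} + 81 e^{- 3 x}.
Matching coefficients of the independent functions:
  [e^{- 2 x} \sin{\left(y \right)}]:  - 6 A^{2} B = 162
  [e^{- 2 x} \cos{\left(y \right)}]:  - 6 A^{2} C = 54
  [e^{- x} \sin{\left(y \right)}]:  - 2 A C = -6
  [e^{- x} \sin^{2}{\left(y \right)}]:  - 3 A B^{2} = 81
  [e^{- x} \cos{\left(y \right)}]:  2 A B = 18
  [e^{- x} \cos^{2}{\left(y \right)}]:  - 3 A C^{2} = 9
  [\sin{\left(y \right)} \cos{\left(y \right)}]:  2 B^{2} - 2 C^{2} = 16
  [e^{- x} \sin{\left(y \right)} \cos{\left(y \right)}]:  - 6 A B C = 54
  [e^{- 3 x}]:  - 3 A^{3} = 81
  [\sin^{2}{\left(y \right)}]:  - 2 B C = -6
  [\cos^{2}{\left(y \right)}]:  2 B C = 6
Solving: A = -3, B = -3, C = -1.
Check against the point condition:
  u(0, 0) = -4  ⟹  A + C = -4  ✓
Hence u(x, y) = - 3 \sin{\left(y \right)} - \cos{\left(y \right)} - 3 e^{- x}.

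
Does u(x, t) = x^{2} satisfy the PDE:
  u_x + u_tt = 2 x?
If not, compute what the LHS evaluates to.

Evaluate each term of the left-hand side for u = x^{2}.
Derivatives:
  u_x = 2 x
  u_tt = 0
Terms:
  u_x = 2 x
  u_tt = 0
Sum: LHS = 2 x
This is exactly the given right-hand side, so u is a solution.

Answer: Yes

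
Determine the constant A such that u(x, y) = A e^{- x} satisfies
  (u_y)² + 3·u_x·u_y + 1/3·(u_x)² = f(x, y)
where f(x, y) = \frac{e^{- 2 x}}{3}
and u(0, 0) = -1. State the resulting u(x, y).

Answer: u(x, y) = - e^{- x}

Derivation:
Substitute the ansatz u = A e^{- x} into the left-hand side.
Derivatives of the ansatz:
  u_y = 0
  u_x = - A e^{- x}
Term by term:
  (u_y)² = 0
  3·u_x·u_y = 0
  1/3·(u_x)² = \frac{A^{2} e^{- 2 x}}{3}
So the left-hand side equals
  \frac{A^{2} e^{- 2 x}}{3}
This must equal f(x, y) = \frac{e^{- 2 x}}{3} identically.
Matching coefficients of the independent functions:
  [e^{- 2 x}]:  \frac{A^{2}}{3} = \frac{1}{3}
These equations allow (A) = (-1) or (1).
Impose the point condition(s):
  u(0, 0) = -1  ⟹  A = -1
Only A = -1 satisfies everything.
Hence u(x, y) = - e^{- x}.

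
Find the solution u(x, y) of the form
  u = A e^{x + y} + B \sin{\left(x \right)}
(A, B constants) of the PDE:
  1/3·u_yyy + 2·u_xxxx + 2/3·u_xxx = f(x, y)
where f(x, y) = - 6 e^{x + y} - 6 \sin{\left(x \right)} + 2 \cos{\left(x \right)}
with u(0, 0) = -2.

Answer: u(x, y) = - 2 e^{x + y} - 3 \sin{\left(x \right)}

Derivation:
Substitute the ansatz u = A e^{x + y} + B \sin{\left(x \right)} into the left-hand side.
Derivatives of the ansatz:
  u_yyy = A e^{x} e^{y}
  u_xxxx = A e^{x} e^{y} + B \sin{\left(x \right)}
  u_xxx = A e^{x} e^{y} - B \cos{\left(x \right)}
Term by term:
  1/3·u_yyy = \frac{A e^{x} e^{y}}{3}
  2·u_xxxx = 2 A e^{x} e^{y} + 2 B \sin{\left(x \right)}
  2/3·u_xxx = \frac{2 A e^{x} e^{y}}{3} - \frac{2 B \cos{\left(x \right)}}{3}
So the left-hand side equals
  3 A e^{x} e^{y} + 2 B \sin{\left(x \right)} - \frac{2 B \cos{\left(x \right)}}{3}
This must equal f(x, y) identically; expanded, f = - 6 e^{x} e^{y} - 6 \sin{\left(x \right)} + 2 \cos{\left(x \right)}.
Matching coefficients of the independent functions:
  [e^{x} e^{y}]:  3 A = -6
  [\sin{\left(x \right)}]:  2 B = -6
  [\cos{\left(x \right)}]:  - \frac{2 B}{3} = 2
Solving: A = -2, B = -3.
Check against the point condition:
  u(0, 0) = -2  ⟹  A = -2  ✓
Hence u(x, y) = - 2 e^{x + y} - 3 \sin{\left(x \right)}.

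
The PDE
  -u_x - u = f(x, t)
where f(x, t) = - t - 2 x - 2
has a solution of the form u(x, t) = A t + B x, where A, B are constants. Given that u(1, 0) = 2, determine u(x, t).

Substitute the ansatz u = A t + B x into the left-hand side.
Derivatives of the ansatz:
  u_x = B
Term by term:
  -u_x = - B
  -u = - A t - B x
So the left-hand side equals
  - A t - B x - B
This must equal f(x, t) = - t - 2 x - 2 identically.
Matching coefficients of the independent functions:
  [constant term, x]:  - B = -2
  [t]:  - A = -1
Solving: A = 1, B = 2.
Check against the point condition:
  u(1, 0) = 2  ⟹  B = 2  ✓
Hence u(x, t) = t + 2 x.

Answer: u(x, t) = t + 2 x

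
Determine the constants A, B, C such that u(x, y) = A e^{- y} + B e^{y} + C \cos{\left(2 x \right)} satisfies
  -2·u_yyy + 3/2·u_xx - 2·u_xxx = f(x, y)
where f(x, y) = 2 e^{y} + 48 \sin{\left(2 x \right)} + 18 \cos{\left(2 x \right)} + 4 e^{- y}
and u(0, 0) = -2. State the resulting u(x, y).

Substitute the ansatz u = A e^{- y} + B e^{y} + C \cos{\left(2 x \right)} into the left-hand side.
Derivatives of the ansatz:
  u_yyy = - A e^{- y} + B e^{y}
  u_xx = - 4 C \cos{\left(2 x \right)}
  u_xxx = 8 C \sin{\left(2 x \right)}
Term by term:
  -2·u_yyy = 2 A e^{- y} - 2 B e^{y}
  3/2·u_xx = - 6 C \cos{\left(2 x \right)}
  -2·u_xxx = - 16 C \sin{\left(2 x \right)}
So the left-hand side equals
  2 A e^{- y} - 2 B e^{y} - 16 C \sin{\left(2 x \right)} - 6 C \cos{\left(2 x \right)}
This must equal f(x, y) = 2 e^{y} + 48 \sin{\left(2 x \right)} + 18 \cos{\left(2 x \right)} + 4 e^{- y} identically.
Matching coefficients of the independent functions:
  [e^{- y}]:  2 A = 4
  [e^{y}]:  - 2 B = 2
  [\sin{\left(2 x \right)}]:  - 16 C = 48
  [\cos{\left(2 x \right)}]:  - 6 C = 18
Solving: A = 2, B = -1, C = -3.
Check against the point condition:
  u(0, 0) = -2  ⟹  A + B + C = -2  ✓
Hence u(x, y) = - e^{y} - 3 \cos{\left(2 x \right)} + 2 e^{- y}.

Answer: u(x, y) = - e^{y} - 3 \cos{\left(2 x \right)} + 2 e^{- y}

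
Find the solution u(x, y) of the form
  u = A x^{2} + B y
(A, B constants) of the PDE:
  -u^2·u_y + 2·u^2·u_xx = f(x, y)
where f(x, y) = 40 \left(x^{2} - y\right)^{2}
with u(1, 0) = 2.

Substitute the ansatz u = A x^{2} + B y into the left-hand side.
Derivatives of the ansatz:
  u_y = B
  u_xx = 2 A
Term by term:
  -u^2·u_y = - A^{2} B x^{4} - 2 A B^{2} x^{2} y - B^{3} y^{2}
  2·u^2·u_xx = 4 A^{3} x^{4} + 8 A^{2} B x^{2} y + 4 A B^{2} y^{2}
So the left-hand side equals
  4 A^{3} x^{4} - A^{2} B x^{4} + 8 A^{2} B x^{2} y - 2 A B^{2} x^{2} y + 4 A B^{2} y^{2} - B^{3} y^{2}
This must equal f(x, y) identically; expanded, f = 40 x^{4} - 80 x^{2} y + 40 y^{2}.
Matching coefficients of the independent functions:
  [x^{4}]:  4 A^{3} - A^{2} B = 40
  [y^{2}]:  4 A B^{2} - B^{3} = 40
  [x^{2} y]:  8 A^{2} B - 2 A B^{2} = -80
Solving: A = 2, B = -2.
Check against the point condition:
  u(1, 0) = 2  ⟹  A = 2  ✓
Hence u(x, y) = 2 x^{2} - 2 y.

Answer: u(x, y) = 2 x^{2} - 2 y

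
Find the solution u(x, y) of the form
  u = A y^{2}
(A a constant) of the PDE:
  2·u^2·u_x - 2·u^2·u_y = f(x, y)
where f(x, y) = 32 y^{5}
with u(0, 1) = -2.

Substitute the ansatz u = A y^{2} into the left-hand side.
Derivatives of the ansatz:
  u_x = 0
  u_y = 2 A y
Term by term:
  2·u^2·u_x = 0
  -2·u^2·u_y = - 4 A^{3} y^{5}
So the left-hand side equals
  - 4 A^{3} y^{5}
This must equal f(x, y) = 32 y^{5} identically.
Matching coefficients of the independent functions:
  [y^{5}]:  - 4 A^{3} = 32
Solving: A = -2.
Check against the point condition:
  u(0, 1) = -2  ⟹  A = -2  ✓
Hence u(x, y) = - 2 y^{2}.

Answer: u(x, y) = - 2 y^{2}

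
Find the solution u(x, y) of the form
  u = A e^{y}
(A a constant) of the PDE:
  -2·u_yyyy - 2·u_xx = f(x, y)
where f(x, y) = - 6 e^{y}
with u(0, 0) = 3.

Answer: u(x, y) = 3 e^{y}

Derivation:
Substitute the ansatz u = A e^{y} into the left-hand side.
Derivatives of the ansatz:
  u_yyyy = A e^{y}
  u_xx = 0
Term by term:
  -2·u_yyyy = - 2 A e^{y}
  -2·u_xx = 0
So the left-hand side equals
  - 2 A e^{y}
This must equal f(x, y) = - 6 e^{y} identically.
Matching coefficients of the independent functions:
  [e^{y}]:  - 2 A = -6
Solving: A = 3.
Check against the point condition:
  u(0, 0) = 3  ⟹  A = 3  ✓
Hence u(x, y) = 3 e^{y}.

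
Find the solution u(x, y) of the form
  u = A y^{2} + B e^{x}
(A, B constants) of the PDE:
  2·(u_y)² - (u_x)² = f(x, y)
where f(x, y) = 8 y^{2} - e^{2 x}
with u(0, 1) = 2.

Substitute the ansatz u = A y^{2} + B e^{x} into the left-hand side.
Derivatives of the ansatz:
  u_y = 2 A y
  u_x = B e^{x}
Term by term:
  2·(u_y)² = 8 A^{2} y^{2}
  -(u_x)² = - B^{2} e^{2 x}
So the left-hand side equals
  8 A^{2} y^{2} - B^{2} e^{2 x}
This must equal f(x, y) = 8 y^{2} - e^{2 x} identically.
Matching coefficients of the independent functions:
  [y^{2}]:  8 A^{2} = 8
  [e^{2 x}]:  - B^{2} = -1
These equations allow (A, B) = (-1, -1) or (-1, 1) or (1, -1) or (1, 1).
Impose the point condition(s):
  u(0, 1) = 2  ⟹  A + B = 2
Only A = 1, B = 1 satisfies everything.
Hence u(x, y) = y^{2} + e^{x}.

Answer: u(x, y) = y^{2} + e^{x}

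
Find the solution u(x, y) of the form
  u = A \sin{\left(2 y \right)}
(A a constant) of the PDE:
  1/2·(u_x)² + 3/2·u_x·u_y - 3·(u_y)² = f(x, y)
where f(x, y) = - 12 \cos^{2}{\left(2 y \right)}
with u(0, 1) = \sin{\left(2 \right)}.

Answer: u(x, y) = \sin{\left(2 y \right)}

Derivation:
Substitute the ansatz u = A \sin{\left(2 y \right)} into the left-hand side.
Derivatives of the ansatz:
  u_x = 0
  u_y = 2 A \cos{\left(2 y \right)}
Term by term:
  1/2·(u_x)² = 0
  3/2·u_x·u_y = 0
  -3·(u_y)² = - 12 A^{2} \cos^{2}{\left(2 y \right)}
So the left-hand side equals
  - 12 A^{2} \cos^{2}{\left(2 y \right)}
This must equal f(x, y) = - 12 \cos^{2}{\left(2 y \right)} identically.
Matching coefficients of the independent functions:
  [\cos^{2}{\left(2 y \right)}]:  - 12 A^{2} = -12
These equations allow (A) = (-1) or (1).
Impose the point condition(s):
  u(0, 1) = \sin{\left(2 \right)}  ⟹  A \sin{\left(2 \right)} = \sin{\left(2 \right)}
Only A = 1 satisfies everything.
Hence u(x, y) = \sin{\left(2 y \right)}.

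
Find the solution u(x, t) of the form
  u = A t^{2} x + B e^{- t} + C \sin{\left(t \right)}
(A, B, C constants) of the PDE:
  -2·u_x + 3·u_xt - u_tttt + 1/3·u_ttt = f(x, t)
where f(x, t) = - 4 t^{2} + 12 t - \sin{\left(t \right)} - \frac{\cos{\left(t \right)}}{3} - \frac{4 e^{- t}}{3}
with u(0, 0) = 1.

Answer: u(x, t) = 2 t^{2} x + \sin{\left(t \right)} + e^{- t}

Derivation:
Substitute the ansatz u = A t^{2} x + B e^{- t} + C \sin{\left(t \right)} into the left-hand side.
Derivatives of the ansatz:
  u_x = A t^{2}
  u_xt = 2 A t
  u_tttt = B e^{- t} + C \sin{\left(t \right)}
  u_ttt = - B e^{- t} - C \cos{\left(t \right)}
Term by term:
  -2·u_x = - 2 A t^{2}
  3·u_xt = 6 A t
  -u_tttt = - B e^{- t} - C \sin{\left(t \right)}
  1/3·u_ttt = - \frac{B e^{- t}}{3} - \frac{C \cos{\left(t \right)}}{3}
So the left-hand side equals
  - 2 A t^{2} + 6 A t - \frac{4 B e^{- t}}{3} - C \sin{\left(t \right)} - \frac{C \cos{\left(t \right)}}{3}
This must equal f(x, t) = - 4 t^{2} + 12 t - \sin{\left(t \right)} - \frac{\cos{\left(t \right)}}{3} - \frac{4 e^{- t}}{3} identically.
Matching coefficients of the independent functions:
  [t]:  6 A = 12
  [t^{2}]:  - 2 A = -4
  [e^{- t}]:  - \frac{4 B}{3} = - \frac{4}{3}
  [\sin{\left(t \right)}]:  - C = -1
  [\cos{\left(t \right)}]:  - \frac{C}{3} = - \frac{1}{3}
Solving: A = 2, B = 1, C = 1.
Check against the point condition:
  u(0, 0) = 1  ⟹  B = 1  ✓
Hence u(x, t) = 2 t^{2} x + \sin{\left(t \right)} + e^{- t}.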